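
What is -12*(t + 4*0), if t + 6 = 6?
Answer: 0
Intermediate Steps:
t = 0 (t = -6 + 6 = 0)
-12*(t + 4*0) = -12*(0 + 4*0) = -12*(0 + 0) = -12*0 = 0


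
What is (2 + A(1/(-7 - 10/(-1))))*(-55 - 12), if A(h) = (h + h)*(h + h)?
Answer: -1474/9 ≈ -163.78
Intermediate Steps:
A(h) = 4*h**2 (A(h) = (2*h)*(2*h) = 4*h**2)
(2 + A(1/(-7 - 10/(-1))))*(-55 - 12) = (2 + 4*(1/(-7 - 10/(-1)))**2)*(-55 - 12) = (2 + 4*(1/(-7 - 10*(-1)))**2)*(-67) = (2 + 4*(1/(-7 + 10))**2)*(-67) = (2 + 4*(1/3)**2)*(-67) = (2 + 4*(1/9))*(-67) = (2 + 4/9)*(-67) = (22/9)*(-67) = -1474/9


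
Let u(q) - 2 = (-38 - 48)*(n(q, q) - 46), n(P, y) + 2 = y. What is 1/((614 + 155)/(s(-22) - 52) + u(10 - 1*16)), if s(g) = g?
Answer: 74/343035 ≈ 0.00021572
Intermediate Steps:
n(P, y) = -2 + y
u(q) = 4130 - 86*q (u(q) = 2 + (-38 - 48)*((-2 + q) - 46) = 2 - 86*(-48 + q) = 2 + (4128 - 86*q) = 4130 - 86*q)
1/((614 + 155)/(s(-22) - 52) + u(10 - 1*16)) = 1/((614 + 155)/(-22 - 52) + (4130 - 86*(10 - 1*16))) = 1/(769/(-74) + (4130 - 86*(10 - 16))) = 1/(769*(-1/74) + (4130 - 86*(-6))) = 1/(-769/74 + (4130 + 516)) = 1/(-769/74 + 4646) = 1/(343035/74) = 74/343035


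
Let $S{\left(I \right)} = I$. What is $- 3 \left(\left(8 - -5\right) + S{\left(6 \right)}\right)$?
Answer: $-57$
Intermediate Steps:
$- 3 \left(\left(8 - -5\right) + S{\left(6 \right)}\right) = - 3 \left(\left(8 - -5\right) + 6\right) = - 3 \left(\left(8 + 5\right) + 6\right) = - 3 \left(13 + 6\right) = \left(-3\right) 19 = -57$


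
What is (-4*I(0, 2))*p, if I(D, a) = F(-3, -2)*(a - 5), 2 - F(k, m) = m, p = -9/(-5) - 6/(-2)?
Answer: 1152/5 ≈ 230.40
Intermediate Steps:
p = 24/5 (p = -9*(-1/5) - 6*(-1/2) = 9/5 + 3 = 24/5 ≈ 4.8000)
F(k, m) = 2 - m
I(D, a) = -20 + 4*a (I(D, a) = (2 - 1*(-2))*(a - 5) = (2 + 2)*(-5 + a) = 4*(-5 + a) = -20 + 4*a)
(-4*I(0, 2))*p = -4*(-20 + 4*2)*(24/5) = -4*(-20 + 8)*(24/5) = -4*(-12)*(24/5) = 48*(24/5) = 1152/5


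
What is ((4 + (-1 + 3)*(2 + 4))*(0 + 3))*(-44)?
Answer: -2112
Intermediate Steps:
((4 + (-1 + 3)*(2 + 4))*(0 + 3))*(-44) = ((4 + 2*6)*3)*(-44) = ((4 + 12)*3)*(-44) = (16*3)*(-44) = 48*(-44) = -2112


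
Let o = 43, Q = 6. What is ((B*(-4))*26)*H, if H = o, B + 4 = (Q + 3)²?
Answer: -344344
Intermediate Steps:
B = 77 (B = -4 + (6 + 3)² = -4 + 9² = -4 + 81 = 77)
H = 43
((B*(-4))*26)*H = ((77*(-4))*26)*43 = -308*26*43 = -8008*43 = -344344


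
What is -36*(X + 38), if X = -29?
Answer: -324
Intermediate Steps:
-36*(X + 38) = -36*(-29 + 38) = -36*9 = -324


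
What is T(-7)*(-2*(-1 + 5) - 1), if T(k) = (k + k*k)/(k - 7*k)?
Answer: -9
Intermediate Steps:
T(k) = -(k + k²)/(6*k) (T(k) = (k + k²)/((-6*k)) = (k + k²)*(-1/(6*k)) = -(k + k²)/(6*k))
T(-7)*(-2*(-1 + 5) - 1) = (-⅙ - ⅙*(-7))*(-2*(-1 + 5) - 1) = (-⅙ + 7/6)*(-2*4 - 1) = 1*(-8 - 1) = 1*(-9) = -9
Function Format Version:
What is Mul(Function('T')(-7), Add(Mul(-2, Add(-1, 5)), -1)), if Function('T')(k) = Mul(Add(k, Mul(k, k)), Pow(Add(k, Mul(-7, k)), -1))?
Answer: -9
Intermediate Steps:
Function('T')(k) = Mul(Rational(-1, 6), Pow(k, -1), Add(k, Pow(k, 2))) (Function('T')(k) = Mul(Add(k, Pow(k, 2)), Pow(Mul(-6, k), -1)) = Mul(Add(k, Pow(k, 2)), Mul(Rational(-1, 6), Pow(k, -1))) = Mul(Rational(-1, 6), Pow(k, -1), Add(k, Pow(k, 2))))
Mul(Function('T')(-7), Add(Mul(-2, Add(-1, 5)), -1)) = Mul(Add(Rational(-1, 6), Mul(Rational(-1, 6), -7)), Add(Mul(-2, Add(-1, 5)), -1)) = Mul(Add(Rational(-1, 6), Rational(7, 6)), Add(Mul(-2, 4), -1)) = Mul(1, Add(-8, -1)) = Mul(1, -9) = -9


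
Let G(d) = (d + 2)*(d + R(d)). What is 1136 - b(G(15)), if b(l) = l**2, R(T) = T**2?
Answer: -16645264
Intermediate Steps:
G(d) = (2 + d)*(d + d**2) (G(d) = (d + 2)*(d + d**2) = (2 + d)*(d + d**2))
1136 - b(G(15)) = 1136 - (15*(2 + 15**2 + 3*15))**2 = 1136 - (15*(2 + 225 + 45))**2 = 1136 - (15*272)**2 = 1136 - 1*4080**2 = 1136 - 1*16646400 = 1136 - 16646400 = -16645264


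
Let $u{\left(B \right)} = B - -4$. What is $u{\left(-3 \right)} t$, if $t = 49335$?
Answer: $49335$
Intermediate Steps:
$u{\left(B \right)} = 4 + B$ ($u{\left(B \right)} = B + 4 = 4 + B$)
$u{\left(-3 \right)} t = \left(4 - 3\right) 49335 = 1 \cdot 49335 = 49335$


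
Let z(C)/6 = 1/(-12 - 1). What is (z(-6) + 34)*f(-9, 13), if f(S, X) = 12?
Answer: 5232/13 ≈ 402.46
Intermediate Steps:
z(C) = -6/13 (z(C) = 6/(-12 - 1) = 6/(-13) = 6*(-1/13) = -6/13)
(z(-6) + 34)*f(-9, 13) = (-6/13 + 34)*12 = (436/13)*12 = 5232/13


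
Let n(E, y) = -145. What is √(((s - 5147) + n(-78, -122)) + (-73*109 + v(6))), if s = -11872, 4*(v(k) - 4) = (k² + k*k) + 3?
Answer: I*√100393/2 ≈ 158.42*I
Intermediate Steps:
v(k) = 19/4 + k²/2 (v(k) = 4 + ((k² + k*k) + 3)/4 = 4 + ((k² + k²) + 3)/4 = 4 + (2*k² + 3)/4 = 4 + (3 + 2*k²)/4 = 4 + (¾ + k²/2) = 19/4 + k²/2)
√(((s - 5147) + n(-78, -122)) + (-73*109 + v(6))) = √(((-11872 - 5147) - 145) + (-73*109 + (19/4 + (½)*6²))) = √((-17019 - 145) + (-7957 + (19/4 + (½)*36))) = √(-17164 + (-7957 + (19/4 + 18))) = √(-17164 + (-7957 + 91/4)) = √(-17164 - 31737/4) = √(-100393/4) = I*√100393/2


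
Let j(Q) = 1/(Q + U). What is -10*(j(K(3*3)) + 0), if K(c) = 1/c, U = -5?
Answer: 45/22 ≈ 2.0455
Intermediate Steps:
j(Q) = 1/(-5 + Q) (j(Q) = 1/(Q - 5) = 1/(-5 + Q))
-10*(j(K(3*3)) + 0) = -10*(1/(-5 + 1/(3*3)) + 0) = -10*(1/(-5 + 1/9) + 0) = -10*(1/(-5 + ⅑) + 0) = -10*(1/(-44/9) + 0) = -10*(-9/44 + 0) = -10*(-9/44) = 45/22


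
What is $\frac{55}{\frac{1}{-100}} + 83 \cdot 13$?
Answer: $-4421$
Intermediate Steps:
$\frac{55}{\frac{1}{-100}} + 83 \cdot 13 = \frac{55}{- \frac{1}{100}} + 1079 = 55 \left(-100\right) + 1079 = -5500 + 1079 = -4421$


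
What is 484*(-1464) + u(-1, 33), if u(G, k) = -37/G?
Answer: -708539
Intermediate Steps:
484*(-1464) + u(-1, 33) = 484*(-1464) - 37/(-1) = -708576 - 37*(-1) = -708576 + 37 = -708539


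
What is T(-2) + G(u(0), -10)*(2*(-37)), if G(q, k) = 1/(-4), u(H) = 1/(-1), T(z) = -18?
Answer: ½ ≈ 0.50000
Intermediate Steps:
u(H) = -1
G(q, k) = -¼
T(-2) + G(u(0), -10)*(2*(-37)) = -18 - (-37)/2 = -18 - ¼*(-74) = -18 + 37/2 = ½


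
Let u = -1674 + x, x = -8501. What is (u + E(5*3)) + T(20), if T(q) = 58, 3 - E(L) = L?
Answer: -10129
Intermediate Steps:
E(L) = 3 - L
u = -10175 (u = -1674 - 8501 = -10175)
(u + E(5*3)) + T(20) = (-10175 + (3 - 5*3)) + 58 = (-10175 + (3 - 1*15)) + 58 = (-10175 + (3 - 15)) + 58 = (-10175 - 12) + 58 = -10187 + 58 = -10129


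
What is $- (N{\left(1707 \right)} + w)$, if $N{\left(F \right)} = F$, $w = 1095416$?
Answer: $-1097123$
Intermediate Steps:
$- (N{\left(1707 \right)} + w) = - (1707 + 1095416) = \left(-1\right) 1097123 = -1097123$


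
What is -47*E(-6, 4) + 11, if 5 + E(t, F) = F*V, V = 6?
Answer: -882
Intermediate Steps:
E(t, F) = -5 + 6*F (E(t, F) = -5 + F*6 = -5 + 6*F)
-47*E(-6, 4) + 11 = -47*(-5 + 6*4) + 11 = -47*(-5 + 24) + 11 = -47*19 + 11 = -893 + 11 = -882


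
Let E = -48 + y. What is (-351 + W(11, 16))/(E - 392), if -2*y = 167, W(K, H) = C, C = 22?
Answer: 658/1047 ≈ 0.62846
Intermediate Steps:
W(K, H) = 22
y = -167/2 (y = -1/2*167 = -167/2 ≈ -83.500)
E = -263/2 (E = -48 - 167/2 = -263/2 ≈ -131.50)
(-351 + W(11, 16))/(E - 392) = (-351 + 22)/(-263/2 - 392) = -329/(-1047/2) = -329*(-2/1047) = 658/1047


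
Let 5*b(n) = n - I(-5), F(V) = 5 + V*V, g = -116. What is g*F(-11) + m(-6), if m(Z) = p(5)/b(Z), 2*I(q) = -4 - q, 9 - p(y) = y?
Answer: -190048/13 ≈ -14619.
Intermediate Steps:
p(y) = 9 - y
I(q) = -2 - q/2 (I(q) = (-4 - q)/2 = -2 - q/2)
F(V) = 5 + V²
b(n) = -⅒ + n/5 (b(n) = (n - (-2 - ½*(-5)))/5 = (n - (-2 + 5/2))/5 = (n - 1*½)/5 = (n - ½)/5 = (-½ + n)/5 = -⅒ + n/5)
m(Z) = 4/(-⅒ + Z/5) (m(Z) = (9 - 1*5)/(-⅒ + Z/5) = (9 - 5)/(-⅒ + Z/5) = 4/(-⅒ + Z/5))
g*F(-11) + m(-6) = -116*(5 + (-11)²) + 40/(-1 + 2*(-6)) = -116*(5 + 121) + 40/(-1 - 12) = -116*126 + 40/(-13) = -14616 + 40*(-1/13) = -14616 - 40/13 = -190048/13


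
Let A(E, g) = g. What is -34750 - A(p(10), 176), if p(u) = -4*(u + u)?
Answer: -34926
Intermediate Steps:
p(u) = -8*u
-34750 - A(p(10), 176) = -34750 - 1*176 = -34750 - 176 = -34926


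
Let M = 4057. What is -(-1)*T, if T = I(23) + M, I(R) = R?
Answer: 4080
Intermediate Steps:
T = 4080 (T = 23 + 4057 = 4080)
-(-1)*T = -(-1)*4080 = -1*(-4080) = 4080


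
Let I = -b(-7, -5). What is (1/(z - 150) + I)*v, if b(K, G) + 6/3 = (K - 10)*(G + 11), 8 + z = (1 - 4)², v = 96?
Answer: 1487520/149 ≈ 9983.4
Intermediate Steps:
z = 1 (z = -8 + (1 - 4)² = -8 + (-3)² = -8 + 9 = 1)
b(K, G) = -2 + (-10 + K)*(11 + G) (b(K, G) = -2 + (K - 10)*(G + 11) = -2 + (-10 + K)*(11 + G))
I = 104 (I = -(-112 - 10*(-5) + 11*(-7) - 5*(-7)) = -(-112 + 50 - 77 + 35) = -1*(-104) = 104)
(1/(z - 150) + I)*v = (1/(1 - 150) + 104)*96 = (1/(-149) + 104)*96 = (-1/149 + 104)*96 = (15495/149)*96 = 1487520/149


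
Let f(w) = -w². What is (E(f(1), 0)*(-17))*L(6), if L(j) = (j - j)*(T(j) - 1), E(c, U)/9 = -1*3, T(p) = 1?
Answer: 0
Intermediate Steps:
E(c, U) = -27 (E(c, U) = 9*(-1*3) = 9*(-3) = -27)
L(j) = 0 (L(j) = (j - j)*(1 - 1) = 0*0 = 0)
(E(f(1), 0)*(-17))*L(6) = -27*(-17)*0 = 459*0 = 0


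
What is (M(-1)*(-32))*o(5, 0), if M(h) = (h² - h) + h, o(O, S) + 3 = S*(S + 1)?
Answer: 96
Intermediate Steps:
o(O, S) = -3 + S*(1 + S) (o(O, S) = -3 + S*(S + 1) = -3 + S*(1 + S))
M(h) = h²
(M(-1)*(-32))*o(5, 0) = ((-1)²*(-32))*(-3 + 0 + 0²) = (1*(-32))*(-3 + 0 + 0) = -32*(-3) = 96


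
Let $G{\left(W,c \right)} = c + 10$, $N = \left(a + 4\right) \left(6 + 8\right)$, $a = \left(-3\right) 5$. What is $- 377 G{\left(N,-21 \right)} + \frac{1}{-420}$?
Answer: $\frac{1741739}{420} \approx 4147.0$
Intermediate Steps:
$a = -15$
$N = -154$ ($N = \left(-15 + 4\right) \left(6 + 8\right) = \left(-11\right) 14 = -154$)
$G{\left(W,c \right)} = 10 + c$
$- 377 G{\left(N,-21 \right)} + \frac{1}{-420} = - 377 \left(10 - 21\right) + \frac{1}{-420} = \left(-377\right) \left(-11\right) - \frac{1}{420} = 4147 - \frac{1}{420} = \frac{1741739}{420}$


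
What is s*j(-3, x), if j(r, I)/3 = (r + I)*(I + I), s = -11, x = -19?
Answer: -27588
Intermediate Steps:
j(r, I) = 6*I*(I + r) (j(r, I) = 3*((r + I)*(I + I)) = 3*((I + r)*(2*I)) = 3*(2*I*(I + r)) = 6*I*(I + r))
s*j(-3, x) = -66*(-19)*(-19 - 3) = -66*(-19)*(-22) = -11*2508 = -27588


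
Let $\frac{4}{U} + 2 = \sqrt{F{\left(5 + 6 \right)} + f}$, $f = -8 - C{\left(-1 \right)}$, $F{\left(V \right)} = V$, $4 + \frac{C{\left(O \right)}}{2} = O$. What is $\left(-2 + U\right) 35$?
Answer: $- \frac{350}{9} + \frac{140 \sqrt{13}}{9} \approx 17.197$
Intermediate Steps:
$C{\left(O \right)} = -8 + 2 O$
$f = 2$ ($f = -8 - \left(-8 + 2 \left(-1\right)\right) = -8 - \left(-8 - 2\right) = -8 - -10 = -8 + 10 = 2$)
$U = \frac{4}{-2 + \sqrt{13}}$ ($U = \frac{4}{-2 + \sqrt{\left(5 + 6\right) + 2}} = \frac{4}{-2 + \sqrt{11 + 2}} = \frac{4}{-2 + \sqrt{13}} \approx 2.4914$)
$\left(-2 + U\right) 35 = \left(-2 + \left(\frac{8}{9} + \frac{4 \sqrt{13}}{9}\right)\right) 35 = \left(- \frac{10}{9} + \frac{4 \sqrt{13}}{9}\right) 35 = - \frac{350}{9} + \frac{140 \sqrt{13}}{9}$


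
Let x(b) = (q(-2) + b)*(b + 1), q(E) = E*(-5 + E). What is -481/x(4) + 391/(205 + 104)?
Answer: -37813/9270 ≈ -4.0791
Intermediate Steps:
x(b) = (1 + b)*(14 + b) (x(b) = (-2*(-5 - 2) + b)*(b + 1) = (-2*(-7) + b)*(1 + b) = (14 + b)*(1 + b) = (1 + b)*(14 + b))
-481/x(4) + 391/(205 + 104) = -481/(14 + 4² + 15*4) + 391/(205 + 104) = -481/(14 + 16 + 60) + 391/309 = -481/90 + 391*(1/309) = -481*1/90 + 391/309 = -481/90 + 391/309 = -37813/9270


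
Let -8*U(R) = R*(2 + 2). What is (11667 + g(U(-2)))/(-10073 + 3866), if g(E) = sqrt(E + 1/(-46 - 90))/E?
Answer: -3889/2069 - sqrt(510)/140692 ≈ -1.8798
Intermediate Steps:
U(R) = -R/2 (U(R) = -R*(2 + 2)/8 = -R*4/8 = -R/2)
g(E) = sqrt(-1/136 + E)/E (g(E) = sqrt(E + 1/(-136))/E = sqrt(E - 1/136)/E = sqrt(-1/136 + E)/E)
(11667 + g(U(-2)))/(-10073 + 3866) = (11667 + sqrt(-34 + 4624*(-1/2*(-2)))/(68*((-1/2*(-2)))))/(-10073 + 3866) = (11667 + (1/68)*sqrt(-34 + 4624*1)/1)/(-6207) = (11667 + (1/68)*1*sqrt(-34 + 4624))*(-1/6207) = (11667 + (1/68)*1*sqrt(4590))*(-1/6207) = (11667 + (1/68)*1*(3*sqrt(510)))*(-1/6207) = (11667 + 3*sqrt(510)/68)*(-1/6207) = -3889/2069 - sqrt(510)/140692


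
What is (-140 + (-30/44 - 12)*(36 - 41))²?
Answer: 2839225/484 ≈ 5866.2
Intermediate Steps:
(-140 + (-30/44 - 12)*(36 - 41))² = (-140 + (-30*1/44 - 12)*(-5))² = (-140 + (-15/22 - 12)*(-5))² = (-140 - 279/22*(-5))² = (-140 + 1395/22)² = (-1685/22)² = 2839225/484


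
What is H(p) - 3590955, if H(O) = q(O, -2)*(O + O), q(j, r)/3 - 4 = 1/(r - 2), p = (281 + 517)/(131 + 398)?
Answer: -1899597240/529 ≈ -3.5909e+6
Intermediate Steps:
p = 798/529 ≈ 1.5085
q(j, r) = 12 + 3/(-2 + r) (q(j, r) = 12 + 3/(r - 2) = 12 + 3/(-2 + r))
H(O) = 45*O/2 (H(O) = (3*(-7 + 4*(-2))/(-2 - 2))*(O + O) = (3*(-7 - 8)/(-4))*(2*O) = (3*(-¼)*(-15))*(2*O) = 45*(2*O)/4 = 45*O/2)
H(p) - 3590955 = (45/2)*(798/529) - 3590955 = 17955/529 - 3590955 = -1899597240/529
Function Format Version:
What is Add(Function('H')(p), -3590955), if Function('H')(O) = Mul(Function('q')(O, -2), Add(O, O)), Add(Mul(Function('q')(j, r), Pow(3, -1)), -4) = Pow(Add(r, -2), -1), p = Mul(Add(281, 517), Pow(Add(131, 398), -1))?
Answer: Rational(-1899597240, 529) ≈ -3.5909e+6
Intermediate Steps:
p = Rational(798, 529) (p = Mul(798, Pow(529, -1)) = Mul(798, Rational(1, 529)) = Rational(798, 529) ≈ 1.5085)
Function('q')(j, r) = Add(12, Mul(3, Pow(Add(-2, r), -1))) (Function('q')(j, r) = Add(12, Mul(3, Pow(Add(r, -2), -1))) = Add(12, Mul(3, Pow(Add(-2, r), -1))))
Function('H')(O) = Mul(Rational(45, 2), O) (Function('H')(O) = Mul(Mul(3, Pow(Add(-2, -2), -1), Add(-7, Mul(4, -2))), Add(O, O)) = Mul(Mul(3, Pow(-4, -1), Add(-7, -8)), Mul(2, O)) = Mul(Mul(3, Rational(-1, 4), -15), Mul(2, O)) = Mul(Rational(45, 4), Mul(2, O)) = Mul(Rational(45, 2), O))
Add(Function('H')(p), -3590955) = Add(Mul(Rational(45, 2), Rational(798, 529)), -3590955) = Add(Rational(17955, 529), -3590955) = Rational(-1899597240, 529)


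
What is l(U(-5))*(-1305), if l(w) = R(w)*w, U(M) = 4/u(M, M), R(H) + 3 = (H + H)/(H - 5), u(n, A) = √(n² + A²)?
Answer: 104400/617 + 974574*√2/617 ≈ 2403.0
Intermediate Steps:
u(n, A) = √(A² + n²)
R(H) = -3 + 2*H/(-5 + H) (R(H) = -3 + (H + H)/(H - 5) = -3 + (2*H)/(-5 + H) = -3 + 2*H/(-5 + H))
U(M) = 2*√2/√(M²) (U(M) = 4/(√(M² + M²)) = 4/(√(2*M²)) = 4/((√2*√(M²))) = 4*(√2/(2*√(M²))) = 2*√2/√(M²))
l(w) = w*(15 - w)/(-5 + w) (l(w) = ((15 - w)/(-5 + w))*w = w*(15 - w)/(-5 + w))
l(U(-5))*(-1305) = ((2*√2/√((-5)²))*(15 - 2*√2/√((-5)²))/(-5 + 2*√2/√((-5)²)))*(-1305) = ((2*√2/√25)*(15 - 2*√2/√25)/(-5 + 2*√2/√25))*(-1305) = ((2*√2*(⅕))*(15 - 2*√2/5)/(-5 + 2*√2*(⅕)))*(-1305) = ((2*√2/5)*(15 - 2*√2/5)/(-5 + 2*√2/5))*(-1305) = (2*√2*(15 - 2*√2/5)/(5*(-5 + 2*√2/5)))*(-1305) = -522*√2*(15 - 2*√2/5)/(-5 + 2*√2/5)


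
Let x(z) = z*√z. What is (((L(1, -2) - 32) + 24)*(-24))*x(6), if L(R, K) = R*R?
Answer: 1008*√6 ≈ 2469.1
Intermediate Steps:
L(R, K) = R²
x(z) = z^(3/2)
(((L(1, -2) - 32) + 24)*(-24))*x(6) = (((1² - 32) + 24)*(-24))*6^(3/2) = (((1 - 32) + 24)*(-24))*(6*√6) = ((-31 + 24)*(-24))*(6*√6) = (-7*(-24))*(6*√6) = 168*(6*√6) = 1008*√6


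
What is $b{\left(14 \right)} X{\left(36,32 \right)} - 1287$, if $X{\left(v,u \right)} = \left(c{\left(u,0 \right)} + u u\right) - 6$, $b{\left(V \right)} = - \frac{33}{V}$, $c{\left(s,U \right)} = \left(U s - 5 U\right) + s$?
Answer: $-3762$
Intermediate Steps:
$c{\left(s,U \right)} = s - 5 U + U s$ ($c{\left(s,U \right)} = \left(- 5 U + U s\right) + s = s - 5 U + U s$)
$X{\left(v,u \right)} = -6 + u + u^{2}$ ($X{\left(v,u \right)} = \left(\left(u - 0 + 0 u\right) + u u\right) - 6 = \left(\left(u + 0 + 0\right) + u^{2}\right) - 6 = \left(u + u^{2}\right) - 6 = -6 + u + u^{2}$)
$b{\left(14 \right)} X{\left(36,32 \right)} - 1287 = - \frac{33}{14} \left(-6 + 32 + 32^{2}\right) - 1287 = \left(-33\right) \frac{1}{14} \left(-6 + 32 + 1024\right) - 1287 = \left(- \frac{33}{14}\right) 1050 - 1287 = -2475 - 1287 = -3762$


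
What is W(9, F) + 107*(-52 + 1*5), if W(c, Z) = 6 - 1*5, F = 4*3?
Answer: -5028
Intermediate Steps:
F = 12
W(c, Z) = 1 (W(c, Z) = 6 - 5 = 1)
W(9, F) + 107*(-52 + 1*5) = 1 + 107*(-52 + 1*5) = 1 + 107*(-52 + 5) = 1 + 107*(-47) = 1 - 5029 = -5028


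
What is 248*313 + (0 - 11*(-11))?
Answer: 77745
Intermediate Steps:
248*313 + (0 - 11*(-11)) = 77624 + (0 + 121) = 77624 + 121 = 77745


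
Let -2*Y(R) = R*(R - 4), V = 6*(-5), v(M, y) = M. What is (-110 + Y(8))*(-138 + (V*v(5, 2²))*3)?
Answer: 74088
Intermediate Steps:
V = -30
Y(R) = -R*(-4 + R)/2 (Y(R) = -R*(R - 4)/2 = -R*(-4 + R)/2)
(-110 + Y(8))*(-138 + (V*v(5, 2²))*3) = (-110 + (½)*8*(4 - 1*8))*(-138 - 30*5*3) = (-110 + (½)*8*(4 - 8))*(-138 - 150*3) = (-110 + (½)*8*(-4))*(-138 - 450) = (-110 - 16)*(-588) = -126*(-588) = 74088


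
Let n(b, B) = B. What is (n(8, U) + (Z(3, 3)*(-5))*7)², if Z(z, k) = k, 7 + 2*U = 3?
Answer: 11449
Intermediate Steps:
U = -2 (U = -7/2 + (½)*3 = -7/2 + 3/2 = -2)
(n(8, U) + (Z(3, 3)*(-5))*7)² = (-2 + (3*(-5))*7)² = (-2 - 15*7)² = (-2 - 105)² = (-107)² = 11449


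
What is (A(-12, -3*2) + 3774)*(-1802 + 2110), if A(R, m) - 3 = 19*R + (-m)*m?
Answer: 1082004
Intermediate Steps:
A(R, m) = 3 - m² + 19*R (A(R, m) = 3 + (19*R + (-m)*m) = 3 + (19*R - m²) = 3 + (-m² + 19*R) = 3 - m² + 19*R)
(A(-12, -3*2) + 3774)*(-1802 + 2110) = ((3 - (-3*2)² + 19*(-12)) + 3774)*(-1802 + 2110) = ((3 - 1*(-6)² - 228) + 3774)*308 = ((3 - 1*36 - 228) + 3774)*308 = ((3 - 36 - 228) + 3774)*308 = (-261 + 3774)*308 = 3513*308 = 1082004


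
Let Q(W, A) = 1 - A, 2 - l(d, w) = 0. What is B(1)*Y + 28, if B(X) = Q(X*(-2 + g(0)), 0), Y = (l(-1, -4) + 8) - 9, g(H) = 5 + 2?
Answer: 29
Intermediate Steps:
g(H) = 7
l(d, w) = 2 (l(d, w) = 2 - 1*0 = 2 + 0 = 2)
Y = 1 (Y = (2 + 8) - 9 = 10 - 9 = 1)
B(X) = 1 (B(X) = 1 - 1*0 = 1 + 0 = 1)
B(1)*Y + 28 = 1*1 + 28 = 1 + 28 = 29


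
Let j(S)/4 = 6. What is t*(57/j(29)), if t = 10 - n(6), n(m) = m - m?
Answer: 95/4 ≈ 23.750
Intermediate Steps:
n(m) = 0
j(S) = 24 (j(S) = 4*6 = 24)
t = 10 (t = 10 - 1*0 = 10 + 0 = 10)
t*(57/j(29)) = 10*(57/24) = 10*(57*(1/24)) = 10*(19/8) = 95/4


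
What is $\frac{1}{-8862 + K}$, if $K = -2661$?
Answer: $- \frac{1}{11523} \approx -8.6783 \cdot 10^{-5}$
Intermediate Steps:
$\frac{1}{-8862 + K} = \frac{1}{-8862 - 2661} = \frac{1}{-11523} = - \frac{1}{11523}$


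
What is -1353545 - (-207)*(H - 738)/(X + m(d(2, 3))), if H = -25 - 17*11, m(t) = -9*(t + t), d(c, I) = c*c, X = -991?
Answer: -1438621685/1063 ≈ -1.3534e+6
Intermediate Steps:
d(c, I) = c²
m(t) = -18*t
H = -212 (H = -25 - 187 = -212)
-1353545 - (-207)*(H - 738)/(X + m(d(2, 3))) = -1353545 - (-207)*(-212 - 738)/(-991 - 18*2²) = -1353545 - (-207)*(-950/(-991 - 18*4)) = -1353545 - (-207)*(-950/(-991 - 72)) = -1353545 - (-207)*(-950/(-1063)) = -1353545 - (-207)*(-950*(-1/1063)) = -1353545 - (-207)*950/1063 = -1353545 - 1*(-196650/1063) = -1353545 + 196650/1063 = -1438621685/1063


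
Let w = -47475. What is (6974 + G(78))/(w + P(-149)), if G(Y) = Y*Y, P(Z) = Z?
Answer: -6529/23812 ≈ -0.27419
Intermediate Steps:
G(Y) = Y²
(6974 + G(78))/(w + P(-149)) = (6974 + 78²)/(-47475 - 149) = (6974 + 6084)/(-47624) = 13058*(-1/47624) = -6529/23812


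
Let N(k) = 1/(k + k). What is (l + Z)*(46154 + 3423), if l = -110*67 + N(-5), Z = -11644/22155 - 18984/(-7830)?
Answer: -1408194725789269/3854970 ≈ -3.6529e+8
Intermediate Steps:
N(k) = 1/(2*k)
Z = 732040/385497 (Z = -11644*1/22155 - 18984*(-1/7830) = -11644/22155 + 3164/1305 = 732040/385497 ≈ 1.8990)
l = -73701/10 (l = -110*67 + (½)/(-5) = -7370 + (½)*(-⅕) = -7370 - ⅒ = -73701/10 ≈ -7370.1)
(l + Z)*(46154 + 3423) = (-73701/10 + 732040/385497)*(46154 + 3423) = -28404193997/3854970*49577 = -1408194725789269/3854970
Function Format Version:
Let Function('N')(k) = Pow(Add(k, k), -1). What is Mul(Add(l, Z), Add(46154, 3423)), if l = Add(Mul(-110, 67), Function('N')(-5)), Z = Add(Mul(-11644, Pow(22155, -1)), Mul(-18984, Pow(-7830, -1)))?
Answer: Rational(-1408194725789269, 3854970) ≈ -3.6529e+8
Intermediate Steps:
Function('N')(k) = Mul(Rational(1, 2), Pow(k, -1)) (Function('N')(k) = Pow(Mul(2, k), -1) = Mul(Rational(1, 2), Pow(k, -1)))
Z = Rational(732040, 385497) (Z = Add(Mul(-11644, Rational(1, 22155)), Mul(-18984, Rational(-1, 7830))) = Add(Rational(-11644, 22155), Rational(3164, 1305)) = Rational(732040, 385497) ≈ 1.8990)
l = Rational(-73701, 10) (l = Add(Mul(-110, 67), Mul(Rational(1, 2), Pow(-5, -1))) = Add(-7370, Mul(Rational(1, 2), Rational(-1, 5))) = Add(-7370, Rational(-1, 10)) = Rational(-73701, 10) ≈ -7370.1)
Mul(Add(l, Z), Add(46154, 3423)) = Mul(Add(Rational(-73701, 10), Rational(732040, 385497)), Add(46154, 3423)) = Mul(Rational(-28404193997, 3854970), 49577) = Rational(-1408194725789269, 3854970)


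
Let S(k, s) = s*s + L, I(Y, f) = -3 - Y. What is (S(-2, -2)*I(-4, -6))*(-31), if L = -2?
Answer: -62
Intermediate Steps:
S(k, s) = -2 + s² (S(k, s) = s*s - 2 = s² - 2 = -2 + s²)
(S(-2, -2)*I(-4, -6))*(-31) = ((-2 + (-2)²)*(-3 - 1*(-4)))*(-31) = ((-2 + 4)*(-3 + 4))*(-31) = (2*1)*(-31) = 2*(-31) = -62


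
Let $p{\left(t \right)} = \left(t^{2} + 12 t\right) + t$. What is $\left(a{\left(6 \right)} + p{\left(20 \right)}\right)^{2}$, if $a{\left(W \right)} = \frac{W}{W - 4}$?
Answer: $439569$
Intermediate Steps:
$p{\left(t \right)} = t^{2} + 13 t$
$a{\left(W \right)} = \frac{W}{-4 + W}$
$\left(a{\left(6 \right)} + p{\left(20 \right)}\right)^{2} = \left(\frac{6}{-4 + 6} + 20 \left(13 + 20\right)\right)^{2} = \left(\frac{6}{2} + 20 \cdot 33\right)^{2} = \left(6 \cdot \frac{1}{2} + 660\right)^{2} = \left(3 + 660\right)^{2} = 663^{2} = 439569$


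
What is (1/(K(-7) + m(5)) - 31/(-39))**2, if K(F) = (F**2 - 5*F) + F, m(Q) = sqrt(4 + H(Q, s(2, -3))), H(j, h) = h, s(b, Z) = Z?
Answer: 441/676 ≈ 0.65237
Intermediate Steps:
m(Q) = 1 (m(Q) = sqrt(4 - 3) = sqrt(1) = 1)
K(F) = F**2 - 4*F
(1/(K(-7) + m(5)) - 31/(-39))**2 = (1/(-7*(-4 - 7) + 1) - 31/(-39))**2 = (1/(-7*(-11) + 1) - 31*(-1/39))**2 = (1/(77 + 1) + 31/39)**2 = (1/78 + 31/39)**2 = (21/26)**2 = 441/676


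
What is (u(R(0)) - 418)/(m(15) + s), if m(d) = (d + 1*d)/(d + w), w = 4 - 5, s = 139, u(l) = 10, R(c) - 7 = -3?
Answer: -714/247 ≈ -2.8907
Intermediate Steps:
R(c) = 4 (R(c) = 7 - 3 = 4)
w = -1
m(d) = 2*d/(-1 + d) (m(d) = (d + 1*d)/(d - 1) = (d + d)/(-1 + d) = (2*d)/(-1 + d) = 2*d/(-1 + d))
(u(R(0)) - 418)/(m(15) + s) = (10 - 418)/(2*15/(-1 + 15) + 139) = -408/(2*15/14 + 139) = -408/(2*15*(1/14) + 139) = -408/(15/7 + 139) = -408/988/7 = -408*7/988 = -714/247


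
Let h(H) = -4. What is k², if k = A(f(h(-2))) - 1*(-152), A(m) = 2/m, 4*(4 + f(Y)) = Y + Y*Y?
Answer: 22500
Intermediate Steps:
f(Y) = -4 + Y/4 + Y²/4 (f(Y) = -4 + (Y + Y*Y)/4 = -4 + (Y + Y²)/4 = -4 + (Y/4 + Y²/4) = -4 + Y/4 + Y²/4)
k = 150 (k = 2/(-4 + (¼)*(-4) + (¼)*(-4)²) - 1*(-152) = 2/(-4 - 1 + (¼)*16) + 152 = 2/(-4 - 1 + 4) + 152 = 2/(-1) + 152 = 2*(-1) + 152 = -2 + 152 = 150)
k² = 150² = 22500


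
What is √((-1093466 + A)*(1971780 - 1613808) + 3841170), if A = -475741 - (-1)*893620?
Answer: 7*I*√4935456906 ≈ 4.9177e+5*I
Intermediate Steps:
A = 417879 (A = -475741 - 1*(-893620) = -475741 + 893620 = 417879)
√((-1093466 + A)*(1971780 - 1613808) + 3841170) = √((-1093466 + 417879)*(1971780 - 1613808) + 3841170) = √(-675587*357972 + 3841170) = √(-241841229564 + 3841170) = √(-241837388394) = 7*I*√4935456906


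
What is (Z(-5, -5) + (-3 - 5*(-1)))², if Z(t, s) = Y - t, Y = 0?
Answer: 49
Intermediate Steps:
Z(t, s) = -t (Z(t, s) = 0 - t = -t)
(Z(-5, -5) + (-3 - 5*(-1)))² = (-1*(-5) + (-3 - 5*(-1)))² = (5 + (-3 + 5))² = (5 + 2)² = 7² = 49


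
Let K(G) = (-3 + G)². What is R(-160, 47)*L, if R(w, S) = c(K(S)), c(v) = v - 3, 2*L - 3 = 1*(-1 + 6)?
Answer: 7732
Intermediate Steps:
L = 4 (L = 3/2 + (1*(-1 + 6))/2 = 3/2 + (1*5)/2 = 3/2 + (½)*5 = 3/2 + 5/2 = 4)
c(v) = -3 + v
R(w, S) = -3 + (-3 + S)²
R(-160, 47)*L = (-3 + (-3 + 47)²)*4 = (-3 + 44²)*4 = (-3 + 1936)*4 = 1933*4 = 7732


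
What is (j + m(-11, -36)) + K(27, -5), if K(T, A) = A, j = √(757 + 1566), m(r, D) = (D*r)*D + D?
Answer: -14297 + √2323 ≈ -14249.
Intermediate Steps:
m(r, D) = D + r*D² (m(r, D) = r*D² + D = D + r*D²)
j = √2323 ≈ 48.198
(j + m(-11, -36)) + K(27, -5) = (√2323 - 36*(1 - 36*(-11))) - 5 = (√2323 - 36*(1 + 396)) - 5 = (√2323 - 36*397) - 5 = (√2323 - 14292) - 5 = (-14292 + √2323) - 5 = -14297 + √2323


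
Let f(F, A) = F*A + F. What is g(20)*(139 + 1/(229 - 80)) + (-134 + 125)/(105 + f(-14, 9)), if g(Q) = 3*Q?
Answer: 43496541/5215 ≈ 8340.7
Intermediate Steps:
f(F, A) = F + A*F (f(F, A) = A*F + F = F + A*F)
g(20)*(139 + 1/(229 - 80)) + (-134 + 125)/(105 + f(-14, 9)) = (3*20)*(139 + 1/(229 - 80)) + (-134 + 125)/(105 - 14*(1 + 9)) = 60*(139 + 1/149) - 9/(105 - 14*10) = 60*(139 + 1/149) - 9/(105 - 140) = 60*(20712/149) - 9/(-35) = 1242720/149 - 9*(-1/35) = 1242720/149 + 9/35 = 43496541/5215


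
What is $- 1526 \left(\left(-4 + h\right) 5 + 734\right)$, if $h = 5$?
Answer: $-1127714$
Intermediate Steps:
$- 1526 \left(\left(-4 + h\right) 5 + 734\right) = - 1526 \left(\left(-4 + 5\right) 5 + 734\right) = - 1526 \left(1 \cdot 5 + 734\right) = - 1526 \left(5 + 734\right) = \left(-1526\right) 739 = -1127714$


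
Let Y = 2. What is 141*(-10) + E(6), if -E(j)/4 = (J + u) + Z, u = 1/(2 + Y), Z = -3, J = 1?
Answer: -1403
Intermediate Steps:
u = ¼ (u = 1/(2 + 2) = 1/4 = ¼ ≈ 0.25000)
E(j) = 7 (E(j) = -4*((1 + ¼) - 3) = -4*(5/4 - 3) = -4*(-7/4) = 7)
141*(-10) + E(6) = 141*(-10) + 7 = -1410 + 7 = -1403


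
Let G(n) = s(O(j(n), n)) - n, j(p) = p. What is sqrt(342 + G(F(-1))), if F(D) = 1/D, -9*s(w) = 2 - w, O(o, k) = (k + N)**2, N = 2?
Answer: sqrt(3086)/3 ≈ 18.517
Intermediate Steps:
O(o, k) = (2 + k)**2 (O(o, k) = (k + 2)**2 = (2 + k)**2)
s(w) = -2/9 + w/9 (s(w) = -(2 - w)/9 = -2/9 + w/9)
G(n) = -2/9 - n + (2 + n)**2/9 (G(n) = (-2/9 + (2 + n)**2/9) - n = -2/9 - n + (2 + n)**2/9)
sqrt(342 + G(F(-1))) = sqrt(342 + (2/9 - 5/9/(-1) + (1/(-1))**2/9)) = sqrt(342 + (2/9 - 5/9*(-1) + (1/9)*(-1)**2)) = sqrt(342 + (2/9 + 5/9 + (1/9)*1)) = sqrt(342 + (2/9 + 5/9 + 1/9)) = sqrt(342 + 8/9) = sqrt(3086/9) = sqrt(3086)/3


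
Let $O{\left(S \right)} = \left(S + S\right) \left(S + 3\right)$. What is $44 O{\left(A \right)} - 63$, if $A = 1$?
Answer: $289$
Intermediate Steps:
$O{\left(S \right)} = 2 S \left(3 + S\right)$
$44 O{\left(A \right)} - 63 = 44 \cdot 2 \cdot 1 \left(3 + 1\right) - 63 = 44 \cdot 2 \cdot 1 \cdot 4 - 63 = 44 \cdot 8 - 63 = 352 - 63 = 289$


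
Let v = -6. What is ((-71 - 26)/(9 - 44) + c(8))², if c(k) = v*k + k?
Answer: 1697809/1225 ≈ 1386.0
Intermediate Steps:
c(k) = -5*k (c(k) = -6*k + k = -5*k)
((-71 - 26)/(9 - 44) + c(8))² = ((-71 - 26)/(9 - 44) - 5*8)² = (-97/(-35) - 40)² = (-97*(-1/35) - 40)² = (97/35 - 40)² = (-1303/35)² = 1697809/1225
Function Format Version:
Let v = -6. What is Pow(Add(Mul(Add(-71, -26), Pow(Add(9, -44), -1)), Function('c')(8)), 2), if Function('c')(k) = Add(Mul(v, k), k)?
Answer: Rational(1697809, 1225) ≈ 1386.0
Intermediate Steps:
Function('c')(k) = Mul(-5, k) (Function('c')(k) = Add(Mul(-6, k), k) = Mul(-5, k))
Pow(Add(Mul(Add(-71, -26), Pow(Add(9, -44), -1)), Function('c')(8)), 2) = Pow(Add(Mul(Add(-71, -26), Pow(Add(9, -44), -1)), Mul(-5, 8)), 2) = Pow(Add(Mul(-97, Pow(-35, -1)), -40), 2) = Pow(Add(Mul(-97, Rational(-1, 35)), -40), 2) = Pow(Add(Rational(97, 35), -40), 2) = Pow(Rational(-1303, 35), 2) = Rational(1697809, 1225)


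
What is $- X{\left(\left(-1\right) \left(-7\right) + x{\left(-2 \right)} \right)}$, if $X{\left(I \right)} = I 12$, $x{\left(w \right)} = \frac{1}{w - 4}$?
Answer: $-82$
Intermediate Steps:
$x{\left(w \right)} = \frac{1}{-4 + w}$
$X{\left(I \right)} = 12 I$
$- X{\left(\left(-1\right) \left(-7\right) + x{\left(-2 \right)} \right)} = - 12 \left(\left(-1\right) \left(-7\right) + \frac{1}{-4 - 2}\right) = - 12 \left(7 + \frac{1}{-6}\right) = - 12 \left(7 - \frac{1}{6}\right) = - \frac{12 \cdot 41}{6} = \left(-1\right) 82 = -82$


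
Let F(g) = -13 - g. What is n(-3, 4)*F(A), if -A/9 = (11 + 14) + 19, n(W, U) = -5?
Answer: -1915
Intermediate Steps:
A = -396 (A = -9*((11 + 14) + 19) = -9*(25 + 19) = -9*44 = -396)
n(-3, 4)*F(A) = -5*(-13 - 1*(-396)) = -5*(-13 + 396) = -5*383 = -1915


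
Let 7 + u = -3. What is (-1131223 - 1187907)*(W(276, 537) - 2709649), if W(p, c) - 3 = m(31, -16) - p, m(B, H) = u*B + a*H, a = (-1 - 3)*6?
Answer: 6284489792240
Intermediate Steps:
u = -10 (u = -7 - 3 = -10)
a = -24 (a = -4*6 = -24)
m(B, H) = -24*H - 10*B (m(B, H) = -10*B - 24*H = -24*H - 10*B)
W(p, c) = 77 - p (W(p, c) = 3 + ((-24*(-16) - 10*31) - p) = 3 + ((384 - 310) - p) = 3 + (74 - p) = 77 - p)
(-1131223 - 1187907)*(W(276, 537) - 2709649) = (-1131223 - 1187907)*((77 - 1*276) - 2709649) = -2319130*((77 - 276) - 2709649) = -2319130*(-199 - 2709649) = -2319130*(-2709848) = 6284489792240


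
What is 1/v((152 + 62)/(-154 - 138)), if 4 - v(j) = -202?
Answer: 1/206 ≈ 0.0048544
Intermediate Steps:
v(j) = 206 (v(j) = 4 - 1*(-202) = 4 + 202 = 206)
1/v((152 + 62)/(-154 - 138)) = 1/206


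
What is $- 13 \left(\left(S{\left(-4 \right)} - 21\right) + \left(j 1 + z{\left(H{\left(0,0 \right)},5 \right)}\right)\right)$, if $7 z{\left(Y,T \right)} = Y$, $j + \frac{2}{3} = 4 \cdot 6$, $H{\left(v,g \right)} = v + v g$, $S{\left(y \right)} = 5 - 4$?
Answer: $- \frac{130}{3} \approx -43.333$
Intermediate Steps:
$S{\left(y \right)} = 1$
$H{\left(v,g \right)} = v + g v$
$j = \frac{70}{3}$ ($j = - \frac{2}{3} + 4 \cdot 6 = - \frac{2}{3} + 24 = \frac{70}{3} \approx 23.333$)
$z{\left(Y,T \right)} = \frac{Y}{7}$
$- 13 \left(\left(S{\left(-4 \right)} - 21\right) + \left(j 1 + z{\left(H{\left(0,0 \right)},5 \right)}\right)\right) = - 13 \left(\left(1 - 21\right) + \left(\frac{70}{3} \cdot 1 + \frac{0 \left(1 + 0\right)}{7}\right)\right) = - 13 \left(\left(1 - 21\right) + \left(\frac{70}{3} + \frac{0 \cdot 1}{7}\right)\right) = - 13 \left(-20 + \left(\frac{70}{3} + \frac{1}{7} \cdot 0\right)\right) = - 13 \left(-20 + \left(\frac{70}{3} + 0\right)\right) = - 13 \left(-20 + \frac{70}{3}\right) = \left(-13\right) \frac{10}{3} = - \frac{130}{3}$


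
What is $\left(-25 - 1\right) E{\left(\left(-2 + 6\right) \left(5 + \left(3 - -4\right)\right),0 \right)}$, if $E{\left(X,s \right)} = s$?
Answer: $0$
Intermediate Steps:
$\left(-25 - 1\right) E{\left(\left(-2 + 6\right) \left(5 + \left(3 - -4\right)\right),0 \right)} = \left(-25 - 1\right) 0 = \left(-26\right) 0 = 0$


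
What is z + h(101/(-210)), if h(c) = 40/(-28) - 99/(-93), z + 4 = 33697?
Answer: 7311302/217 ≈ 33693.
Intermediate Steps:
z = 33693 (z = -4 + 33697 = 33693)
h(c) = -79/217 (h(c) = 40*(-1/28) - 99*(-1/93) = -10/7 + 33/31 = -79/217)
z + h(101/(-210)) = 33693 - 79/217 = 7311302/217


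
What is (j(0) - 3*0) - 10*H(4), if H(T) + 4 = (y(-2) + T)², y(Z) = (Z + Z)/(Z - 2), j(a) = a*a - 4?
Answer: -214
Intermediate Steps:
j(a) = -4 + a² (j(a) = a² - 4 = -4 + a²)
y(Z) = 2*Z/(-2 + Z) (y(Z) = (2*Z)/(-2 + Z) = 2*Z/(-2 + Z))
H(T) = -4 + (1 + T)² (H(T) = -4 + (2*(-2)/(-2 - 2) + T)² = -4 + (2*(-2)/(-4) + T)² = -4 + (2*(-2)*(-¼) + T)² = -4 + (1 + T)²)
(j(0) - 3*0) - 10*H(4) = ((-4 + 0²) - 3*0) - 10*(-4 + (1 + 4)²) = ((-4 + 0) + 0) - 10*(-4 + 5²) = (-4 + 0) - 10*(-4 + 25) = -4 - 10*21 = -4 - 210 = -214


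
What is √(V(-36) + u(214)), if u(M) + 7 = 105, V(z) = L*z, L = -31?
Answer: √1214 ≈ 34.843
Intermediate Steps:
V(z) = -31*z
u(M) = 98 (u(M) = -7 + 105 = 98)
√(V(-36) + u(214)) = √(-31*(-36) + 98) = √(1116 + 98) = √1214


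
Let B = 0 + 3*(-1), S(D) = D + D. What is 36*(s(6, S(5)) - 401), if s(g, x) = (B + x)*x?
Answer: -11916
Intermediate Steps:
S(D) = 2*D
B = -3 (B = 0 - 3 = -3)
s(g, x) = x*(-3 + x) (s(g, x) = (-3 + x)*x = x*(-3 + x))
36*(s(6, S(5)) - 401) = 36*((2*5)*(-3 + 2*5) - 401) = 36*(10*(-3 + 10) - 401) = 36*(10*7 - 401) = 36*(70 - 401) = 36*(-331) = -11916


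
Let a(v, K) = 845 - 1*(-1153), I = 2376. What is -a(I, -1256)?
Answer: -1998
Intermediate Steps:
a(v, K) = 1998 (a(v, K) = 845 + 1153 = 1998)
-a(I, -1256) = -1*1998 = -1998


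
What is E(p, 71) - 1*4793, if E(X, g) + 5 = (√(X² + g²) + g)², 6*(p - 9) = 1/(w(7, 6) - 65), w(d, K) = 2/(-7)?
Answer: 40336750417/7518564 + 71*√38509739365/1371 ≈ 15528.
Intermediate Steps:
w(d, K) = -2/7 (w(d, K) = 2*(-⅐) = -2/7)
p = 24671/2742 (p = 9 + 1/(6*(-2/7 - 65)) = 9 + 1/(6*(-457/7)) = 9 + (⅙)*(-7/457) = 9 - 7/2742 = 24671/2742 ≈ 8.9975)
E(X, g) = -5 + (g + √(X² + g²))² (E(X, g) = -5 + (√(X² + g²) + g)² = -5 + (g + √(X² + g²))²)
E(p, 71) - 1*4793 = (-5 + (71 + √((24671/2742)² + 71²))²) - 1*4793 = (-5 + (71 + √(608658241/7518564 + 5041))²) - 4793 = (-5 + (71 + √(38509739365/7518564))²) - 4793 = (-5 + (71 + √38509739365/2742)²) - 4793 = -4798 + (71 + √38509739365/2742)²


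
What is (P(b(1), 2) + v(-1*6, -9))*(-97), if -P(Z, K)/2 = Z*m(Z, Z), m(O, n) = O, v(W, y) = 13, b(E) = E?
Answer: -1067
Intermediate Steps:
P(Z, K) = -2*Z² (P(Z, K) = -2*Z*Z = -2*Z²)
(P(b(1), 2) + v(-1*6, -9))*(-97) = (-2*1² + 13)*(-97) = (-2*1 + 13)*(-97) = (-2 + 13)*(-97) = 11*(-97) = -1067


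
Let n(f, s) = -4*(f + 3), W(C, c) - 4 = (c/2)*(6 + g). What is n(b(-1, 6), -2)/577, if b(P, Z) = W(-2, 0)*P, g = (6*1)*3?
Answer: 4/577 ≈ 0.0069324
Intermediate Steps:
g = 18 (g = 6*3 = 18)
W(C, c) = 4 + 12*c (W(C, c) = 4 + (c/2)*(6 + 18) = 4 + (c*(½))*24 = 4 + (c/2)*24 = 4 + 12*c)
b(P, Z) = 4*P (b(P, Z) = (4 + 12*0)*P = (4 + 0)*P = 4*P)
n(f, s) = -12 - 4*f (n(f, s) = -4*(3 + f) = -12 - 4*f)
n(b(-1, 6), -2)/577 = (-12 - 16*(-1))/577 = (-12 - 4*(-4))*(1/577) = (-12 + 16)*(1/577) = 4*(1/577) = 4/577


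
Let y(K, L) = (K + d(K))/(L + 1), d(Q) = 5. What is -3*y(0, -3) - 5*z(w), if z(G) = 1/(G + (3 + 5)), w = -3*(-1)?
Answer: 155/22 ≈ 7.0455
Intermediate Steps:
y(K, L) = (5 + K)/(1 + L) (y(K, L) = (K + 5)/(L + 1) = (5 + K)/(1 + L))
w = 3
z(G) = 1/(8 + G) (z(G) = 1/(G + 8) = 1/(8 + G))
-3*y(0, -3) - 5*z(w) = -3*(5 + 0)/(1 - 3) - 5/(8 + 3) = -3*5/(-2) - 5/11 = -(-3)*5/2 - 5*1/11 = -3*(-5/2) - 5/11 = 15/2 - 5/11 = 155/22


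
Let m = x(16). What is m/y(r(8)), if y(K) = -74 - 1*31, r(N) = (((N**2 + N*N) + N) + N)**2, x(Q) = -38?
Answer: 38/105 ≈ 0.36190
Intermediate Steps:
r(N) = (2*N + 2*N**2)**2 (r(N) = (((N**2 + N**2) + N) + N)**2 = ((2*N**2 + N) + N)**2 = ((N + 2*N**2) + N)**2 = (2*N + 2*N**2)**2)
y(K) = -105 (y(K) = -74 - 31 = -105)
m = -38
m/y(r(8)) = -38/(-105) = -38*(-1/105) = 38/105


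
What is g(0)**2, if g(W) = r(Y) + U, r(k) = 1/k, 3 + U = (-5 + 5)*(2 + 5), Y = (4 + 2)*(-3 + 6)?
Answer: 2809/324 ≈ 8.6698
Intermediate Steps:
Y = 18 (Y = 6*3 = 18)
U = -3 (U = -3 + (-5 + 5)*(2 + 5) = -3 + 0*7 = -3 + 0 = -3)
g(W) = -53/18 (g(W) = 1/18 - 3 = -53/18)
g(0)**2 = (-53/18)**2 = 2809/324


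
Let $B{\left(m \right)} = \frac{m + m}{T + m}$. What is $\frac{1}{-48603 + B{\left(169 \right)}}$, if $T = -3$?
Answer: $- \frac{83}{4033880} \approx -2.0576 \cdot 10^{-5}$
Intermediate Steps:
$B{\left(m \right)} = \frac{2 m}{-3 + m}$ ($B{\left(m \right)} = \frac{m + m}{-3 + m} = \frac{2 m}{-3 + m}$)
$\frac{1}{-48603 + B{\left(169 \right)}} = \frac{1}{-48603 + 2 \cdot 169 \frac{1}{-3 + 169}} = \frac{1}{-48603 + 2 \cdot 169 \cdot \frac{1}{166}} = \frac{1}{-48603 + \frac{169}{83}} = \frac{1}{- \frac{4033880}{83}} = - \frac{83}{4033880}$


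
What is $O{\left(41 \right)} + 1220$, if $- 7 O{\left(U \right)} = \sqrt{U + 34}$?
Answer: $1220 - \frac{5 \sqrt{3}}{7} \approx 1218.8$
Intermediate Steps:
$O{\left(U \right)} = - \frac{\sqrt{34 + U}}{7}$ ($O{\left(U \right)} = - \frac{\sqrt{U + 34}}{7} = - \frac{\sqrt{34 + U}}{7}$)
$O{\left(41 \right)} + 1220 = - \frac{\sqrt{34 + 41}}{7} + 1220 = - \frac{\sqrt{75}}{7} + 1220 = - \frac{5 \sqrt{3}}{7} + 1220 = 1220 - \frac{5 \sqrt{3}}{7}$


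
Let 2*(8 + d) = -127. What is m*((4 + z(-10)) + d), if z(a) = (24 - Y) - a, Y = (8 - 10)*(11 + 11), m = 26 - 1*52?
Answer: -273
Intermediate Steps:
d = -143/2 (d = -8 + (1/2)*(-127) = -8 - 127/2 = -143/2 ≈ -71.500)
m = -26 (m = 26 - 52 = -26)
Y = -44 (Y = -2*22 = -44)
z(a) = 68 - a (z(a) = (24 - 1*(-44)) - a = (24 + 44) - a = 68 - a)
m*((4 + z(-10)) + d) = -26*((4 + (68 - 1*(-10))) - 143/2) = -26*((4 + (68 + 10)) - 143/2) = -26*((4 + 78) - 143/2) = -26*(82 - 143/2) = -26*21/2 = -273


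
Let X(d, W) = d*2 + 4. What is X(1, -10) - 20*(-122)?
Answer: 2446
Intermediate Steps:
X(d, W) = 4 + 2*d (X(d, W) = 2*d + 4 = 4 + 2*d)
X(1, -10) - 20*(-122) = (4 + 2*1) - 20*(-122) = (4 + 2) + 2440 = 6 + 2440 = 2446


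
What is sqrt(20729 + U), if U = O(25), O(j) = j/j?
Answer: sqrt(20730) ≈ 143.98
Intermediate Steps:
O(j) = 1
U = 1
sqrt(20729 + U) = sqrt(20729 + 1) = sqrt(20730)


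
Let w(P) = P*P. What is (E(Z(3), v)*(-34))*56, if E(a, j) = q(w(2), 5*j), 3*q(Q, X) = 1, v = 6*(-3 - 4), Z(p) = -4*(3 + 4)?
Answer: -1904/3 ≈ -634.67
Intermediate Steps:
w(P) = P²
Z(p) = -28 (Z(p) = -4*7 = -28)
v = -42 (v = 6*(-7) = -42)
q(Q, X) = ⅓ (q(Q, X) = (⅓)*1 = ⅓)
E(a, j) = ⅓
(E(Z(3), v)*(-34))*56 = ((⅓)*(-34))*56 = -34/3*56 = -1904/3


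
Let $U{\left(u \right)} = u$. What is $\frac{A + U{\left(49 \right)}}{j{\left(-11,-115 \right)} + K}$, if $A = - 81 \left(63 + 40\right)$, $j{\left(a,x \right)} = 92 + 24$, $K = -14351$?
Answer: $\frac{638}{1095} \approx 0.58265$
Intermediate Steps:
$j{\left(a,x \right)} = 116$
$A = -8343$ ($A = \left(-81\right) 103 = -8343$)
$\frac{A + U{\left(49 \right)}}{j{\left(-11,-115 \right)} + K} = \frac{-8343 + 49}{116 - 14351} = - \frac{8294}{-14235} = \left(-8294\right) \left(- \frac{1}{14235}\right) = \frac{638}{1095}$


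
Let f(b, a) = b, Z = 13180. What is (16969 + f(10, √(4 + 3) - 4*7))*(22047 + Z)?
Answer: 598119233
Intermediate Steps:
(16969 + f(10, √(4 + 3) - 4*7))*(22047 + Z) = (16969 + 10)*(22047 + 13180) = 16979*35227 = 598119233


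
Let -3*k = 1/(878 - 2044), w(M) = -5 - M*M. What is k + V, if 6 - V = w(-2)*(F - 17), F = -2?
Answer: -577169/3498 ≈ -165.00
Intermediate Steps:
w(M) = -5 - M**2
k = 1/3498 (k = -1/(3*(878 - 2044)) = -1/3/(-1166) = -1/3*(-1/1166) = 1/3498 ≈ 0.00028588)
V = -165 (V = 6 - (-5 - 1*(-2)**2)*(-2 - 17) = 6 - (-5 - 1*4)*(-19) = 6 - (-5 - 4)*(-19) = 6 - (-9)*(-19) = 6 - 1*171 = 6 - 171 = -165)
k + V = 1/3498 - 165 = -577169/3498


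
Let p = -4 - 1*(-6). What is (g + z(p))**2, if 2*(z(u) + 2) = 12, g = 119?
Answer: 15129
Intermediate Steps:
p = 2 (p = -4 + 6 = 2)
z(u) = 4 (z(u) = -2 + (1/2)*12 = -2 + 6 = 4)
(g + z(p))**2 = (119 + 4)**2 = 123**2 = 15129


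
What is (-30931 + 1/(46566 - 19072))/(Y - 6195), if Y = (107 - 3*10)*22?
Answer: 850416913/123750494 ≈ 6.8720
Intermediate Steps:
Y = 1694 (Y = (107 - 30)*22 = 77*22 = 1694)
(-30931 + 1/(46566 - 19072))/(Y - 6195) = (-30931 + 1/(46566 - 19072))/(1694 - 6195) = (-30931 + 1/27494)/(-4501) = (-30931 + 1/27494)*(-1/4501) = -850416913/27494*(-1/4501) = 850416913/123750494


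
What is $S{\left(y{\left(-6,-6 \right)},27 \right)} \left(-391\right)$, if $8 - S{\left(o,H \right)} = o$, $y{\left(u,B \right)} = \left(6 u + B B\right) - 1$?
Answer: $-3519$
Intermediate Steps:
$y{\left(u,B \right)} = -1 + B^{2} + 6 u$ ($y{\left(u,B \right)} = \left(6 u + B^{2}\right) - 1 = \left(B^{2} + 6 u\right) - 1 = -1 + B^{2} + 6 u$)
$S{\left(o,H \right)} = 8 - o$
$S{\left(y{\left(-6,-6 \right)},27 \right)} \left(-391\right) = \left(8 - \left(-1 + \left(-6\right)^{2} + 6 \left(-6\right)\right)\right) \left(-391\right) = \left(8 - \left(-1 + 36 - 36\right)\right) \left(-391\right) = \left(8 - -1\right) \left(-391\right) = \left(8 + 1\right) \left(-391\right) = 9 \left(-391\right) = -3519$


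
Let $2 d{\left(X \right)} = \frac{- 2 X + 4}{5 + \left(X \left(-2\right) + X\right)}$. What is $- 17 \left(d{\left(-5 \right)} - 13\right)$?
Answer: $\frac{2091}{10} \approx 209.1$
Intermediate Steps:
$d{\left(X \right)} = \frac{4 - 2 X}{2 \left(5 - X\right)}$ ($d{\left(X \right)} = \frac{\left(- 2 X + 4\right) \frac{1}{5 + \left(X \left(-2\right) + X\right)}}{2} = \frac{\left(4 - 2 X\right) \frac{1}{5 + \left(- 2 X + X\right)}}{2} = \frac{\left(4 - 2 X\right) \frac{1}{5 - X}}{2} = \frac{\frac{1}{5 - X} \left(4 - 2 X\right)}{2} = \frac{4 - 2 X}{2 \left(5 - X\right)}$)
$- 17 \left(d{\left(-5 \right)} - 13\right) = - 17 \left(\frac{-2 - 5}{-5 - 5} - 13\right) = - 17 \left(\frac{1}{-10} \left(-7\right) - 13\right) = - 17 \left(\left(- \frac{1}{10}\right) \left(-7\right) - 13\right) = - 17 \left(\frac{7}{10} - 13\right) = \left(-17\right) \left(- \frac{123}{10}\right) = \frac{2091}{10}$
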